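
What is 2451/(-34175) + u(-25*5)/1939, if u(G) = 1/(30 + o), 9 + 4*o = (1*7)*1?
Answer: -280328501/3909654175 ≈ -0.071702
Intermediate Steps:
o = -1/2 (o = -9/4 + ((1*7)*1)/4 = -9/4 + (7*1)/4 = -9/4 + (1/4)*7 = -9/4 + 7/4 = -1/2 ≈ -0.50000)
u(G) = 2/59 (u(G) = 1/(30 - 1/2) = 1/(59/2) = 2/59)
2451/(-34175) + u(-25*5)/1939 = 2451/(-34175) + (2/59)/1939 = 2451*(-1/34175) + (2/59)*(1/1939) = -2451/34175 + 2/114401 = -280328501/3909654175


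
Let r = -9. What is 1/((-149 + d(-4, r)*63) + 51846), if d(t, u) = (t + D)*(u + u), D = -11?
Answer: 1/68707 ≈ 1.4555e-5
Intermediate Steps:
d(t, u) = 2*u*(-11 + t) (d(t, u) = (t - 11)*(u + u) = (-11 + t)*(2*u) = 2*u*(-11 + t))
1/((-149 + d(-4, r)*63) + 51846) = 1/((-149 + (2*(-9)*(-11 - 4))*63) + 51846) = 1/((-149 + (2*(-9)*(-15))*63) + 51846) = 1/((-149 + 270*63) + 51846) = 1/((-149 + 17010) + 51846) = 1/(16861 + 51846) = 1/68707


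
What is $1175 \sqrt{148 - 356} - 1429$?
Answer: $-1429 + 4700 i \sqrt{13} \approx -1429.0 + 16946.0 i$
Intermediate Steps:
$1175 \sqrt{148 - 356} - 1429 = 1175 \sqrt{-208} - 1429 = 1175 \cdot 4 i \sqrt{13} - 1429 = 4700 i \sqrt{13} - 1429 = -1429 + 4700 i \sqrt{13}$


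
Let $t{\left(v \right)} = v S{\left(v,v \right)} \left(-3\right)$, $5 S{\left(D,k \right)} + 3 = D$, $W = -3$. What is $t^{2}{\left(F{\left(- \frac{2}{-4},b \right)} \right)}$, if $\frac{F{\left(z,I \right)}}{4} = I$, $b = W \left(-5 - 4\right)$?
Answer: $46294416$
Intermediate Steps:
$b = 27$ ($b = - 3 \left(-5 - 4\right) = \left(-3\right) \left(-9\right) = 27$)
$S{\left(D,k \right)} = - \frac{3}{5} + \frac{D}{5}$
$F{\left(z,I \right)} = 4 I$
$t{\left(v \right)} = - 3 v \left(- \frac{3}{5} + \frac{v}{5}\right)$ ($t{\left(v \right)} = v \left(- \frac{3}{5} + \frac{v}{5}\right) \left(-3\right) = - 3 v \left(- \frac{3}{5} + \frac{v}{5}\right)$)
$t^{2}{\left(F{\left(- \frac{2}{-4},b \right)} \right)} = \left(\frac{3 \cdot 4 \cdot 27 \left(3 - 4 \cdot 27\right)}{5}\right)^{2} = \left(\frac{3}{5} \cdot 108 \left(3 - 108\right)\right)^{2} = \left(\frac{3}{5} \cdot 108 \left(-105\right)\right)^{2} = \left(-6804\right)^{2} = 46294416$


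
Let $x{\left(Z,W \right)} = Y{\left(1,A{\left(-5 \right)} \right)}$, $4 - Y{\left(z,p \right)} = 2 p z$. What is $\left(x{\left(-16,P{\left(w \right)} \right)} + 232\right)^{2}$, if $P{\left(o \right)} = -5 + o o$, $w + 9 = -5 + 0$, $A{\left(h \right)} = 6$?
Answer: $50176$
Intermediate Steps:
$w = -14$ ($w = -9 + \left(-5 + 0\right) = -9 - 5 = -14$)
$P{\left(o \right)} = -5 + o^{2}$
$Y{\left(z,p \right)} = 4 - 2 p z$
$x{\left(Z,W \right)} = -8$ ($x{\left(Z,W \right)} = 4 - 12 \cdot 1 = 4 - 12 = -8$)
$\left(x{\left(-16,P{\left(w \right)} \right)} + 232\right)^{2} = \left(-8 + 232\right)^{2} = 224^{2} = 50176$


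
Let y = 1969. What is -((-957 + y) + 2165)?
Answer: -3177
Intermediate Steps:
-((-957 + y) + 2165) = -((-957 + 1969) + 2165) = -(1012 + 2165) = -1*3177 = -3177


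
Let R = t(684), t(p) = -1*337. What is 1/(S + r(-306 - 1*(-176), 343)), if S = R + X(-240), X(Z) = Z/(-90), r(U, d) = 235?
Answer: -3/298 ≈ -0.010067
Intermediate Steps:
t(p) = -337
X(Z) = -Z/90 (X(Z) = Z*(-1/90) = -Z/90)
R = -337
S = -1003/3 (S = -337 - 1/90*(-240) = -337 + 8/3 = -1003/3 ≈ -334.33)
1/(S + r(-306 - 1*(-176), 343)) = 1/(-1003/3 + 235) = 1/(-298/3) = -3/298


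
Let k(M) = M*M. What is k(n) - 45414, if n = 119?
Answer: -31253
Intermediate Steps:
k(M) = M**2
k(n) - 45414 = 119**2 - 45414 = 14161 - 45414 = -31253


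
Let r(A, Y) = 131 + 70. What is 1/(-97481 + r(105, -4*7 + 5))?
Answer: -1/97280 ≈ -1.0280e-5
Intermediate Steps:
r(A, Y) = 201
1/(-97481 + r(105, -4*7 + 5)) = 1/(-97481 + 201) = 1/(-97280) = -1/97280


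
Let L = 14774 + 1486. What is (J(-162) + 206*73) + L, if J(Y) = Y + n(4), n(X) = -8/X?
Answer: 31134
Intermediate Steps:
L = 16260
J(Y) = -2 + Y (J(Y) = Y - 8/4 = Y - 8*¼ = Y - 2 = -2 + Y)
(J(-162) + 206*73) + L = ((-2 - 162) + 206*73) + 16260 = (-164 + 15038) + 16260 = 14874 + 16260 = 31134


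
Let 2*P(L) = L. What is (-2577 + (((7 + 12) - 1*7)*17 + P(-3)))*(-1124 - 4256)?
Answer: 12774810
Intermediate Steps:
P(L) = L/2
(-2577 + (((7 + 12) - 1*7)*17 + P(-3)))*(-1124 - 4256) = (-2577 + (((7 + 12) - 1*7)*17 + (½)*(-3)))*(-1124 - 4256) = (-2577 + ((19 - 7)*17 - 3/2))*(-5380) = (-2577 + (12*17 - 3/2))*(-5380) = (-2577 + (204 - 3/2))*(-5380) = (-2577 + 405/2)*(-5380) = -4749/2*(-5380) = 12774810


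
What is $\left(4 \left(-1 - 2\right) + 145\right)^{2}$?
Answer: $17689$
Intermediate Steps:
$\left(4 \left(-1 - 2\right) + 145\right)^{2} = \left(4 \left(-3\right) + 145\right)^{2} = \left(-12 + 145\right)^{2} = 133^{2} = 17689$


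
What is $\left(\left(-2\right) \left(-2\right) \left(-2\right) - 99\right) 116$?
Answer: $-12412$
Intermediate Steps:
$\left(\left(-2\right) \left(-2\right) \left(-2\right) - 99\right) 116 = \left(4 \left(-2\right) - 99\right) 116 = \left(-8 - 99\right) 116 = \left(-107\right) 116 = -12412$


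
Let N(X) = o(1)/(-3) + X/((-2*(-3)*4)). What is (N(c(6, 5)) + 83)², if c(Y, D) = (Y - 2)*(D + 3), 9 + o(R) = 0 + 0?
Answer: 68644/9 ≈ 7627.1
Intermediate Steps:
o(R) = -9 (o(R) = -9 + (0 + 0) = -9 + 0 = -9)
c(Y, D) = (-2 + Y)*(3 + D)
N(X) = 3 + X/24 (N(X) = -9/(-3) + X/((-2*(-3)*4)) = -9*(-⅓) + X/((6*4)) = 3 + X/24)
(N(c(6, 5)) + 83)² = ((3 + (-6 - 2*5 + 3*6 + 5*6)/24) + 83)² = ((3 + (-6 - 10 + 18 + 30)/24) + 83)² = ((3 + (1/24)*32) + 83)² = ((3 + 4/3) + 83)² = (13/3 + 83)² = (262/3)² = 68644/9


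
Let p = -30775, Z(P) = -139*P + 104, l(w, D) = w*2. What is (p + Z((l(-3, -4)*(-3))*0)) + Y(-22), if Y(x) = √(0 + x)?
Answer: -30671 + I*√22 ≈ -30671.0 + 4.6904*I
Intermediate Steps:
l(w, D) = 2*w
Z(P) = 104 - 139*P
Y(x) = √x
(p + Z((l(-3, -4)*(-3))*0)) + Y(-22) = (-30775 + (104 - 139*(2*(-3))*(-3)*0)) + √(-22) = (-30775 + (104 - 139*(-6*(-3))*0)) + I*√22 = (-30775 + (104 - 2502*0)) + I*√22 = (-30775 + (104 - 139*0)) + I*√22 = (-30775 + (104 + 0)) + I*√22 = (-30775 + 104) + I*√22 = -30671 + I*√22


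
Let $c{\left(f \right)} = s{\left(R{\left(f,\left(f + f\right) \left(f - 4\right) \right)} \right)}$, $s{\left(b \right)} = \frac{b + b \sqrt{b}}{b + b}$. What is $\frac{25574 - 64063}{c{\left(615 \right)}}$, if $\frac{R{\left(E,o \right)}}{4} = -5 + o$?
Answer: $\frac{76978}{3006099} - \frac{769780 \sqrt{30061}}{3006099} \approx -44.373$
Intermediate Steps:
$R{\left(E,o \right)} = -20 + 4 o$ ($R{\left(E,o \right)} = 4 \left(-5 + o\right) = -20 + 4 o$)
$s{\left(b \right)} = \frac{b + b^{\frac{3}{2}}}{2 b}$
$c{\left(f \right)} = \frac{1}{2} + \frac{\sqrt{-20 + 8 f \left(-4 + f\right)}}{2}$ ($c{\left(f \right)} = \frac{1}{2} + \frac{\sqrt{-20 + 4 \left(f + f\right) \left(f - 4\right)}}{2} = \frac{1}{2} + \frac{\sqrt{-20 + 4 \cdot 2 f \left(-4 + f\right)}}{2} = \frac{1}{2} + \frac{\sqrt{-20 + 8 f \left(-4 + f\right)}}{2}$)
$\frac{25574 - 64063}{c{\left(615 \right)}} = \frac{25574 - 64063}{\frac{1}{2} + \sqrt{-5 + 2 \cdot 615 \left(-4 + 615\right)}} = \frac{25574 - 64063}{\frac{1}{2} + \sqrt{-5 + 2 \cdot 615 \cdot 611}} = - \frac{38489}{\frac{1}{2} + \sqrt{-5 + 751530}} = - \frac{38489}{\frac{1}{2} + \sqrt{751525}} = - \frac{38489}{\frac{1}{2} + 5 \sqrt{30061}}$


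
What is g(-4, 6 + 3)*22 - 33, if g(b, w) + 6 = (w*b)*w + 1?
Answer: -7271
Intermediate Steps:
g(b, w) = -5 + b*w² (g(b, w) = -6 + ((w*b)*w + 1) = -6 + ((b*w)*w + 1) = -6 + (b*w² + 1) = -6 + (1 + b*w²) = -5 + b*w²)
g(-4, 6 + 3)*22 - 33 = (-5 - 4*(6 + 3)²)*22 - 33 = (-5 - 4*9²)*22 - 33 = (-5 - 4*81)*22 - 33 = (-5 - 324)*22 - 33 = -329*22 - 33 = -7238 - 33 = -7271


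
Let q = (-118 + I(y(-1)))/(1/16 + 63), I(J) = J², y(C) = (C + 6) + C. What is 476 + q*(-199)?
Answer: 805052/1009 ≈ 797.87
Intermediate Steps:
y(C) = 6 + 2*C (y(C) = (6 + C) + C = 6 + 2*C)
q = -1632/1009 (q = (-118 + (6 + 2*(-1))²)/(1/16 + 63) = (-118 + (6 - 2)²)/(1/16 + 63) = (-118 + 4²)/(1009/16) = (-118 + 16)*(16/1009) = -102*16/1009 = -1632/1009 ≈ -1.6174)
476 + q*(-199) = 476 - 1632/1009*(-199) = 476 + 324768/1009 = 805052/1009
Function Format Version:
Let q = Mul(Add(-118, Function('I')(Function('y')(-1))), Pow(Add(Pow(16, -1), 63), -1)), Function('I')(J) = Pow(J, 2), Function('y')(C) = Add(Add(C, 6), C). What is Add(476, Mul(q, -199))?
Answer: Rational(805052, 1009) ≈ 797.87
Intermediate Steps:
Function('y')(C) = Add(6, Mul(2, C)) (Function('y')(C) = Add(Add(6, C), C) = Add(6, Mul(2, C)))
q = Rational(-1632, 1009) (q = Mul(Add(-118, Pow(Add(6, Mul(2, -1)), 2)), Pow(Add(Pow(16, -1), 63), -1)) = Mul(Add(-118, Pow(Add(6, -2), 2)), Pow(Add(Rational(1, 16), 63), -1)) = Mul(Add(-118, Pow(4, 2)), Pow(Rational(1009, 16), -1)) = Mul(Add(-118, 16), Rational(16, 1009)) = Mul(-102, Rational(16, 1009)) = Rational(-1632, 1009) ≈ -1.6174)
Add(476, Mul(q, -199)) = Add(476, Mul(Rational(-1632, 1009), -199)) = Add(476, Rational(324768, 1009)) = Rational(805052, 1009)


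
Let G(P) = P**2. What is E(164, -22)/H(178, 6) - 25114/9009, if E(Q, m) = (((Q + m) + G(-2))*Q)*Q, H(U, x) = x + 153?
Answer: 11790897406/477477 ≈ 24694.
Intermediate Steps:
H(U, x) = 153 + x
E(Q, m) = Q**2*(4 + Q + m) (E(Q, m) = (((Q + m) + (-2)**2)*Q)*Q = (((Q + m) + 4)*Q)*Q = ((4 + Q + m)*Q)*Q = (Q*(4 + Q + m))*Q = Q**2*(4 + Q + m))
E(164, -22)/H(178, 6) - 25114/9009 = (164**2*(4 + 164 - 22))/(153 + 6) - 25114/9009 = (26896*146)/159 - 25114*1/9009 = 3926816*(1/159) - 25114/9009 = 3926816/159 - 25114/9009 = 11790897406/477477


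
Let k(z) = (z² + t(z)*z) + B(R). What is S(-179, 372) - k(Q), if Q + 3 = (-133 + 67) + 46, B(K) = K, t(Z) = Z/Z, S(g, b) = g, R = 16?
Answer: -701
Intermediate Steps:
t(Z) = 1
Q = -23 (Q = -3 + ((-133 + 67) + 46) = -3 + (-66 + 46) = -3 - 20 = -23)
k(z) = 16 + z + z² (k(z) = (z² + 1*z) + 16 = (z² + z) + 16 = (z + z²) + 16 = 16 + z + z²)
S(-179, 372) - k(Q) = -179 - (16 - 23 + (-23)²) = -179 - (16 - 23 + 529) = -179 - 1*522 = -179 - 522 = -701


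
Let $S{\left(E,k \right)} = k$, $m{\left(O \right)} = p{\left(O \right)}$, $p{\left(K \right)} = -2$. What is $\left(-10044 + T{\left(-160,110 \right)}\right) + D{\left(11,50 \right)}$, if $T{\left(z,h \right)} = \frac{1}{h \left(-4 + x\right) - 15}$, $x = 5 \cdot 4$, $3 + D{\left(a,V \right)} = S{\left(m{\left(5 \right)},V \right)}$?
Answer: $- \frac{17444764}{1745} \approx -9997.0$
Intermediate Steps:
$m{\left(O \right)} = -2$
$D{\left(a,V \right)} = -3 + V$
$x = 20$
$T{\left(z,h \right)} = \frac{1}{-15 + 16 h}$ ($T{\left(z,h \right)} = \frac{1}{h \left(-4 + 20\right) - 15} = \frac{1}{h 16 - 15} = \frac{1}{16 h - 15} = \frac{1}{-15 + 16 h}$)
$\left(-10044 + T{\left(-160,110 \right)}\right) + D{\left(11,50 \right)} = \left(-10044 + \frac{1}{-15 + 16 \cdot 110}\right) + \left(-3 + 50\right) = \left(-10044 + \frac{1}{-15 + 1760}\right) + 47 = \left(-10044 + \frac{1}{1745}\right) + 47 = - \frac{17526779}{1745} + 47 = - \frac{17444764}{1745}$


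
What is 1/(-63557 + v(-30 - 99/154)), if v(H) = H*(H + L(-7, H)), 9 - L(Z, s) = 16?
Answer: -196/12231089 ≈ -1.6025e-5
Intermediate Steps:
L(Z, s) = -7 (L(Z, s) = 9 - 1*16 = 9 - 16 = -7)
v(H) = H*(-7 + H) (v(H) = H*(H - 7) = H*(-7 + H))
1/(-63557 + v(-30 - 99/154)) = 1/(-63557 + (-30 - 99/154)*(-7 + (-30 - 99/154))) = 1/(-63557 + (-30 - 99*1/154)*(-7 + (-30 - 99*1/154))) = 1/(-63557 + (-30 - 9/14)*(-7 + (-30 - 9/14))) = 1/(-63557 - 429*(-7 - 429/14)/14) = 1/(-63557 - 429/14*(-527/14)) = 1/(-63557 + 226083/196) = 1/(-12231089/196) = -196/12231089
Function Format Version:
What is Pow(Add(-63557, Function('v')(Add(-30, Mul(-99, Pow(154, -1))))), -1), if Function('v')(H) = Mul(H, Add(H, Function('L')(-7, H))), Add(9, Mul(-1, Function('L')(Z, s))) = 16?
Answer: Rational(-196, 12231089) ≈ -1.6025e-5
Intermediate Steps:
Function('L')(Z, s) = -7 (Function('L')(Z, s) = Add(9, Mul(-1, 16)) = Add(9, -16) = -7)
Function('v')(H) = Mul(H, Add(-7, H)) (Function('v')(H) = Mul(H, Add(H, -7)) = Mul(H, Add(-7, H)))
Pow(Add(-63557, Function('v')(Add(-30, Mul(-99, Pow(154, -1))))), -1) = Pow(Add(-63557, Mul(Add(-30, Mul(-99, Pow(154, -1))), Add(-7, Add(-30, Mul(-99, Pow(154, -1)))))), -1) = Pow(Add(-63557, Mul(Add(-30, Mul(-99, Rational(1, 154))), Add(-7, Add(-30, Mul(-99, Rational(1, 154)))))), -1) = Pow(Add(-63557, Mul(Add(-30, Rational(-9, 14)), Add(-7, Add(-30, Rational(-9, 14))))), -1) = Pow(Add(-63557, Mul(Rational(-429, 14), Add(-7, Rational(-429, 14)))), -1) = Pow(Add(-63557, Mul(Rational(-429, 14), Rational(-527, 14))), -1) = Pow(Add(-63557, Rational(226083, 196)), -1) = Pow(Rational(-12231089, 196), -1) = Rational(-196, 12231089)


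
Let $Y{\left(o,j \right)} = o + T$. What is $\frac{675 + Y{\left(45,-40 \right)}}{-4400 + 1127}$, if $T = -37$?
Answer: $- \frac{683}{3273} \approx -0.20868$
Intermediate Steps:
$Y{\left(o,j \right)} = -37 + o$ ($Y{\left(o,j \right)} = o - 37 = -37 + o$)
$\frac{675 + Y{\left(45,-40 \right)}}{-4400 + 1127} = \frac{675 + \left(-37 + 45\right)}{-4400 + 1127} = \frac{675 + 8}{-3273} = 683 \left(- \frac{1}{3273}\right) = - \frac{683}{3273}$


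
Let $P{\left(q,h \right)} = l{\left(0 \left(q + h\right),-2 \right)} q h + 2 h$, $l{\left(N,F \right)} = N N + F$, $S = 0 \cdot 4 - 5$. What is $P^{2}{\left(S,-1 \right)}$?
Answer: $144$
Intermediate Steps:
$S = -5$ ($S = 0 - 5 = -5$)
$l{\left(N,F \right)} = F + N^{2}$ ($l{\left(N,F \right)} = N^{2} + F = F + N^{2}$)
$P{\left(q,h \right)} = 2 h - 2 h q$ ($P{\left(q,h \right)} = \left(-2 + \left(0 \left(q + h\right)\right)^{2}\right) q h + 2 h = \left(-2 + \left(0 \left(h + q\right)\right)^{2}\right) q h + 2 h = \left(-2 + 0^{2}\right) q h + 2 h = \left(-2 + 0\right) q h + 2 h = - 2 q h + 2 h = - 2 h q + 2 h = 2 h - 2 h q$)
$P^{2}{\left(S,-1 \right)} = \left(2 \left(-1\right) \left(1 - -5\right)\right)^{2} = \left(2 \left(-1\right) \left(1 + 5\right)\right)^{2} = \left(2 \left(-1\right) 6\right)^{2} = \left(-12\right)^{2} = 144$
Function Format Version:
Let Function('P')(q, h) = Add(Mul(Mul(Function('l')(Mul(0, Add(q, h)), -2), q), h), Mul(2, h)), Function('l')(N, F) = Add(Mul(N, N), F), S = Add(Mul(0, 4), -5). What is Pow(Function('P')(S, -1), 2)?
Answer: 144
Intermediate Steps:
S = -5 (S = Add(0, -5) = -5)
Function('l')(N, F) = Add(F, Pow(N, 2)) (Function('l')(N, F) = Add(Pow(N, 2), F) = Add(F, Pow(N, 2)))
Function('P')(q, h) = Add(Mul(2, h), Mul(-2, h, q)) (Function('P')(q, h) = Add(Mul(Mul(Add(-2, Pow(Mul(0, Add(q, h)), 2)), q), h), Mul(2, h)) = Add(Mul(Mul(Add(-2, Pow(Mul(0, Add(h, q)), 2)), q), h), Mul(2, h)) = Add(Mul(Mul(Add(-2, Pow(0, 2)), q), h), Mul(2, h)) = Add(Mul(Mul(Add(-2, 0), q), h), Mul(2, h)) = Add(Mul(Mul(-2, q), h), Mul(2, h)) = Add(Mul(-2, h, q), Mul(2, h)) = Add(Mul(2, h), Mul(-2, h, q)))
Pow(Function('P')(S, -1), 2) = Pow(Mul(2, -1, Add(1, Mul(-1, -5))), 2) = Pow(Mul(2, -1, Add(1, 5)), 2) = Pow(Mul(2, -1, 6), 2) = Pow(-12, 2) = 144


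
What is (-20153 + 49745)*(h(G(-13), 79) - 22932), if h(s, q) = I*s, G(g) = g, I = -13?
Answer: -673602696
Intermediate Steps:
h(s, q) = -13*s
(-20153 + 49745)*(h(G(-13), 79) - 22932) = (-20153 + 49745)*(-13*(-13) - 22932) = 29592*(169 - 22932) = 29592*(-22763) = -673602696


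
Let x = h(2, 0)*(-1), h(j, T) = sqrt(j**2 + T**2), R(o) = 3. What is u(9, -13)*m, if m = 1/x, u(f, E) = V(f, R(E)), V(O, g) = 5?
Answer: -5/2 ≈ -2.5000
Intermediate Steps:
h(j, T) = sqrt(T**2 + j**2)
x = -2 (x = sqrt(0**2 + 2**2)*(-1) = sqrt(0 + 4)*(-1) = sqrt(4)*(-1) = 2*(-1) = -2)
u(f, E) = 5
m = -1/2 (m = 1/(-2) = -1/2 ≈ -0.50000)
u(9, -13)*m = 5*(-1/2) = -5/2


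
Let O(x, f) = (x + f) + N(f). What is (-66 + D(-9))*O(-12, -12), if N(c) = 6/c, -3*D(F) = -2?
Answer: 4802/3 ≈ 1600.7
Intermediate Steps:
D(F) = ⅔ (D(F) = -⅓*(-2) = ⅔)
O(x, f) = f + x + 6/f (O(x, f) = (x + f) + 6/f = (f + x) + 6/f = f + x + 6/f)
(-66 + D(-9))*O(-12, -12) = (-66 + ⅔)*(-12 - 12 + 6/(-12)) = -196*(-12 - 12 + 6*(-1/12))/3 = -196*(-12 - 12 - ½)/3 = -196/3*(-49/2) = 4802/3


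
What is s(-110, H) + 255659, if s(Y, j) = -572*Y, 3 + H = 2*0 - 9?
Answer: 318579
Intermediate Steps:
H = -12 (H = -3 + (2*0 - 9) = -3 + (0 - 9) = -3 - 9 = -12)
s(-110, H) + 255659 = -572*(-110) + 255659 = 62920 + 255659 = 318579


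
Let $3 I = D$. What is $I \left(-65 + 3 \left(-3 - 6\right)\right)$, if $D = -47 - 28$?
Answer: $2300$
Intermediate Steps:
$D = -75$ ($D = -47 - 28 = -75$)
$I = -25$ ($I = \frac{1}{3} \left(-75\right) = -25$)
$I \left(-65 + 3 \left(-3 - 6\right)\right) = - 25 \left(-65 + 3 \left(-3 - 6\right)\right) = - 25 \left(-65 + 3 \left(-9\right)\right) = - 25 \left(-65 - 27\right) = \left(-25\right) \left(-92\right) = 2300$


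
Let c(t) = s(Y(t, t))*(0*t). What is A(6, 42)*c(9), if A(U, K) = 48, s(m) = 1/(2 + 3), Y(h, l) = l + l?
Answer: 0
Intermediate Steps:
Y(h, l) = 2*l
s(m) = ⅕ (s(m) = 1/5 = ⅕)
c(t) = 0 (c(t) = (0*t)/5 = (⅕)*0 = 0)
A(6, 42)*c(9) = 48*0 = 0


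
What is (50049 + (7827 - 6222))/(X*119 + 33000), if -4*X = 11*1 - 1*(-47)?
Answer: 103308/62549 ≈ 1.6516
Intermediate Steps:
X = -29/2 (X = -(11*1 - 1*(-47))/4 = -(11 + 47)/4 = -¼*58 = -29/2 ≈ -14.500)
(50049 + (7827 - 6222))/(X*119 + 33000) = (50049 + (7827 - 6222))/(-29/2*119 + 33000) = (50049 + 1605)/(-3451/2 + 33000) = 51654/(62549/2) = 51654*(2/62549) = 103308/62549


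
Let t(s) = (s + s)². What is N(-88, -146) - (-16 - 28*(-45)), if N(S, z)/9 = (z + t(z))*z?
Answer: -111846296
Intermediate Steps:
t(s) = 4*s² (t(s) = (2*s)² = 4*s²)
N(S, z) = 9*z*(z + 4*z²) (N(S, z) = 9*((z + 4*z²)*z) = 9*(z*(z + 4*z²)) = 9*z*(z + 4*z²))
N(-88, -146) - (-16 - 28*(-45)) = (-146)²*(9 + 36*(-146)) - (-16 - 28*(-45)) = 21316*(9 - 5256) - (-16 + 1260) = 21316*(-5247) - 1*1244 = -111845052 - 1244 = -111846296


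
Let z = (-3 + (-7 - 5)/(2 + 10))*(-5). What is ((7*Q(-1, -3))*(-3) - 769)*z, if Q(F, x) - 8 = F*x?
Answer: -20000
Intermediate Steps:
Q(F, x) = 8 + F*x
z = 20 (z = (-3 - 12/12)*(-5) = (-3 - 12*1/12)*(-5) = (-3 - 1)*(-5) = -4*(-5) = 20)
((7*Q(-1, -3))*(-3) - 769)*z = ((7*(8 - 1*(-3)))*(-3) - 769)*20 = ((7*(8 + 3))*(-3) - 769)*20 = ((7*11)*(-3) - 769)*20 = (77*(-3) - 769)*20 = (-231 - 769)*20 = -1000*20 = -20000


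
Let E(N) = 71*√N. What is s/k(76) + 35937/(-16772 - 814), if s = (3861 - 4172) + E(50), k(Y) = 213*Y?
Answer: -32623189/15815676 + 5*√2/228 ≈ -2.0317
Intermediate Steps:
s = -311 + 355*√2 (s = (3861 - 4172) + 71*√50 = -311 + 71*(5*√2) = -311 + 355*√2 ≈ 191.05)
s/k(76) + 35937/(-16772 - 814) = (-311 + 355*√2)/((213*76)) + 35937/(-16772 - 814) = (-311 + 355*√2)/16188 + 35937/(-17586) = (-311 + 355*√2)*(1/16188) + 35937*(-1/17586) = (-311/16188 + 5*√2/228) - 3993/1954 = -32623189/15815676 + 5*√2/228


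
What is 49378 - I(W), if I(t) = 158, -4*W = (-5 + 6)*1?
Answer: 49220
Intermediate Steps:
W = -¼ (W = -(-5 + 6)/4 = -1/4 = -¼*1 = -¼ ≈ -0.25000)
49378 - I(W) = 49378 - 1*158 = 49378 - 158 = 49220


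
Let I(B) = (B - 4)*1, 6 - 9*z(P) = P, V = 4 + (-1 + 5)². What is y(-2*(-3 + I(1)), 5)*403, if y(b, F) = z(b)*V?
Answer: -16120/3 ≈ -5373.3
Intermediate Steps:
V = 20 (V = 4 + 4² = 4 + 16 = 20)
z(P) = ⅔ - P/9
I(B) = -4 + B (I(B) = (-4 + B)*1 = -4 + B)
y(b, F) = 40/3 - 20*b/9 (y(b, F) = (⅔ - b/9)*20 = 40/3 - 20*b/9)
y(-2*(-3 + I(1)), 5)*403 = (40/3 - (-40)*(-3 + (-4 + 1))/9)*403 = (40/3 - (-40)*(-3 - 3)/9)*403 = (40/3 - (-40)*(-6)/9)*403 = (40/3 - 20/9*12)*403 = (40/3 - 80/3)*403 = -40/3*403 = -16120/3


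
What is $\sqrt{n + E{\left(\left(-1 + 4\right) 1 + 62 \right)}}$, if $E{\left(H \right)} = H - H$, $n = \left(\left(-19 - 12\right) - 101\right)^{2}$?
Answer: $132$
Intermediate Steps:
$n = 17424$ ($n = \left(\left(-19 - 12\right) - 101\right)^{2} = \left(-31 - 101\right)^{2} = \left(-132\right)^{2} = 17424$)
$E{\left(H \right)} = 0$
$\sqrt{n + E{\left(\left(-1 + 4\right) 1 + 62 \right)}} = \sqrt{17424 + 0} = \sqrt{17424} = 132$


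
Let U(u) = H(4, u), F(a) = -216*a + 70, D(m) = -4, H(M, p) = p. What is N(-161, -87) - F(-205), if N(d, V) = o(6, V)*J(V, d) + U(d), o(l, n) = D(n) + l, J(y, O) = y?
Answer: -44685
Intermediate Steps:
F(a) = 70 - 216*a
o(l, n) = -4 + l
U(u) = u
N(d, V) = d + 2*V (N(d, V) = (-4 + 6)*V + d = 2*V + d = d + 2*V)
N(-161, -87) - F(-205) = (-161 + 2*(-87)) - (70 - 216*(-205)) = (-161 - 174) - (70 + 44280) = -335 - 1*44350 = -335 - 44350 = -44685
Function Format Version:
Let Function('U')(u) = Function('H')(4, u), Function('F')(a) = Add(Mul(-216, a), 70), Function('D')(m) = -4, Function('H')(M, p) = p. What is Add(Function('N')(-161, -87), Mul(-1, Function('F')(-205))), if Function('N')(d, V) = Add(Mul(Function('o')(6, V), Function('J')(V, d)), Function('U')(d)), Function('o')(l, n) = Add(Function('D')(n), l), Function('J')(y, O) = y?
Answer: -44685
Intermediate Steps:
Function('F')(a) = Add(70, Mul(-216, a))
Function('o')(l, n) = Add(-4, l)
Function('U')(u) = u
Function('N')(d, V) = Add(d, Mul(2, V)) (Function('N')(d, V) = Add(Mul(Add(-4, 6), V), d) = Add(Mul(2, V), d) = Add(d, Mul(2, V)))
Add(Function('N')(-161, -87), Mul(-1, Function('F')(-205))) = Add(Add(-161, Mul(2, -87)), Mul(-1, Add(70, Mul(-216, -205)))) = Add(Add(-161, -174), Mul(-1, Add(70, 44280))) = Add(-335, Mul(-1, 44350)) = Add(-335, -44350) = -44685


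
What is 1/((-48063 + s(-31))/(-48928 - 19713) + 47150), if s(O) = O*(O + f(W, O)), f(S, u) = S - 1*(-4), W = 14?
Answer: 68641/3236470810 ≈ 2.1209e-5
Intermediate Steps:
f(S, u) = 4 + S (f(S, u) = S + 4 = 4 + S)
s(O) = O*(18 + O) (s(O) = O*(O + (4 + 14)) = O*(O + 18) = O*(18 + O))
1/((-48063 + s(-31))/(-48928 - 19713) + 47150) = 1/((-48063 - 31*(18 - 31))/(-48928 - 19713) + 47150) = 1/((-48063 - 31*(-13))/(-68641) + 47150) = 1/((-48063 + 403)*(-1/68641) + 47150) = 1/(-47660*(-1/68641) + 47150) = 1/(47660/68641 + 47150) = 1/(3236470810/68641) = 68641/3236470810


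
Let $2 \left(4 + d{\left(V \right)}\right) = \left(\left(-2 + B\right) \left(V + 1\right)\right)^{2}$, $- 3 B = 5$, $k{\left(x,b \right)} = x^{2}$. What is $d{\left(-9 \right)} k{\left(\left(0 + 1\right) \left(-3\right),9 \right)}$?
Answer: $3836$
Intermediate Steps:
$B = - \frac{5}{3}$ ($B = \left(- \frac{1}{3}\right) 5 = - \frac{5}{3} \approx -1.6667$)
$d{\left(V \right)} = -4 + \frac{\left(- \frac{11}{3} - \frac{11 V}{3}\right)^{2}}{2}$ ($d{\left(V \right)} = -4 + \frac{\left(\left(-2 - \frac{5}{3}\right) \left(V + 1\right)\right)^{2}}{2} = -4 + \frac{\left(- \frac{11 \left(1 + V\right)}{3}\right)^{2}}{2} = -4 + \frac{\left(- \frac{11}{3} - \frac{11 V}{3}\right)^{2}}{2}$)
$d{\left(-9 \right)} k{\left(\left(0 + 1\right) \left(-3\right),9 \right)} = \left(-4 + \frac{121 \left(1 - 9\right)^{2}}{18}\right) \left(\left(0 + 1\right) \left(-3\right)\right)^{2} = \left(-4 + \frac{121 \left(-8\right)^{2}}{18}\right) \left(1 \left(-3\right)\right)^{2} = \left(-4 + \frac{121}{18} \cdot 64\right) \left(-3\right)^{2} = \left(-4 + \frac{3872}{9}\right) 9 = \frac{3836}{9} \cdot 9 = 3836$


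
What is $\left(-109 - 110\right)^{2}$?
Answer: $47961$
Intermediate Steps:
$\left(-109 - 110\right)^{2} = \left(-219\right)^{2} = 47961$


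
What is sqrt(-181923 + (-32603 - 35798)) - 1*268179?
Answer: -268179 + 2*I*sqrt(62581) ≈ -2.6818e+5 + 500.32*I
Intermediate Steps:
sqrt(-181923 + (-32603 - 35798)) - 1*268179 = sqrt(-181923 - 68401) - 268179 = sqrt(-250324) - 268179 = 2*I*sqrt(62581) - 268179 = -268179 + 2*I*sqrt(62581)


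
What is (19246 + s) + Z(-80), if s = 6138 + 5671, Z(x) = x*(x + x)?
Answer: 43855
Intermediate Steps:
Z(x) = 2*x² (Z(x) = x*(2*x) = 2*x²)
s = 11809
(19246 + s) + Z(-80) = (19246 + 11809) + 2*(-80)² = 31055 + 2*6400 = 31055 + 12800 = 43855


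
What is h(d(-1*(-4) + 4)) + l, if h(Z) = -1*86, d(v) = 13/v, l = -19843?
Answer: -19929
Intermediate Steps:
h(Z) = -86
h(d(-1*(-4) + 4)) + l = -86 - 19843 = -19929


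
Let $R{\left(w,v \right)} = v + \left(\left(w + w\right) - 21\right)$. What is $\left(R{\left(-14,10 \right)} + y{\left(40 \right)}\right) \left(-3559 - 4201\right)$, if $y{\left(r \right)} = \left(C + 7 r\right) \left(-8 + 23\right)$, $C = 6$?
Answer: $-32987760$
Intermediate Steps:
$R{\left(w,v \right)} = -21 + v + 2 w$ ($R{\left(w,v \right)} = v + \left(2 w - 21\right) = v + \left(-21 + 2 w\right) = -21 + v + 2 w$)
$y{\left(r \right)} = 90 + 105 r$ ($y{\left(r \right)} = \left(6 + 7 r\right) \left(-8 + 23\right) = \left(6 + 7 r\right) 15 = 90 + 105 r$)
$\left(R{\left(-14,10 \right)} + y{\left(40 \right)}\right) \left(-3559 - 4201\right) = \left(\left(-21 + 10 + 2 \left(-14\right)\right) + \left(90 + 105 \cdot 40\right)\right) \left(-3559 - 4201\right) = \left(\left(-21 + 10 - 28\right) + \left(90 + 4200\right)\right) \left(-7760\right) = \left(-39 + 4290\right) \left(-7760\right) = 4251 \left(-7760\right) = -32987760$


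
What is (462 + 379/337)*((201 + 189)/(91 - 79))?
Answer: 10144745/674 ≈ 15052.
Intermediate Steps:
(462 + 379/337)*((201 + 189)/(91 - 79)) = (462 + 379*(1/337))*(390/12) = (462 + 379/337)*(390*(1/12)) = (156073/337)*(65/2) = 10144745/674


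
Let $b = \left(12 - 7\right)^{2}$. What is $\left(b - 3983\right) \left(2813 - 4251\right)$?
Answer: $5691604$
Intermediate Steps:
$b = 25$ ($b = 5^{2} = 25$)
$\left(b - 3983\right) \left(2813 - 4251\right) = \left(25 - 3983\right) \left(2813 - 4251\right) = \left(-3958\right) \left(-1438\right) = 5691604$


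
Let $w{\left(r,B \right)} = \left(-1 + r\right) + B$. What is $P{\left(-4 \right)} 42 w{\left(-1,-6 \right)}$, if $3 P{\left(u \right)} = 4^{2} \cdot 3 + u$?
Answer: $-4928$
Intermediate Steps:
$w{\left(r,B \right)} = -1 + B + r$
$P{\left(u \right)} = 16 + \frac{u}{3}$ ($P{\left(u \right)} = \frac{4^{2} \cdot 3 + u}{3} = \frac{16 \cdot 3 + u}{3} = \frac{48 + u}{3} = 16 + \frac{u}{3}$)
$P{\left(-4 \right)} 42 w{\left(-1,-6 \right)} = \left(16 + \frac{1}{3} \left(-4\right)\right) 42 \left(-1 - 6 - 1\right) = \left(16 - \frac{4}{3}\right) 42 \left(-8\right) = \frac{44}{3} \cdot 42 \left(-8\right) = 616 \left(-8\right) = -4928$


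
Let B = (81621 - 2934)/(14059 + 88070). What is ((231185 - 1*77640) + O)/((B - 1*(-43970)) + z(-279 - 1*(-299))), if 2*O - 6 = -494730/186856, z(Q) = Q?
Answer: 976731720644089/279831397209944 ≈ 3.4904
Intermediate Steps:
O = 313203/186856 (O = 3 + (-494730/186856)/2 = 3 + (-494730*1/186856)/2 = 3 + (½)*(-247365/93428) = 3 - 247365/186856 = 313203/186856 ≈ 1.6762)
B = 26229/34043 (B = 78687/102129 = 78687*(1/102129) = 26229/34043 ≈ 0.77047)
((231185 - 1*77640) + O)/((B - 1*(-43970)) + z(-279 - 1*(-299))) = ((231185 - 1*77640) + 313203/186856)/((26229/34043 - 1*(-43970)) + (-279 - 1*(-299))) = ((231185 - 77640) + 313203/186856)/((26229/34043 + 43970) + (-279 + 299)) = (153545 + 313203/186856)/(1496896939/34043 + 20) = 28691117723/(186856*(1497577799/34043)) = (28691117723/186856)*(34043/1497577799) = 976731720644089/279831397209944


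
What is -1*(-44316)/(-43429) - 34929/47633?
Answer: -3627835569/2068653557 ≈ -1.7537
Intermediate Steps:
-1*(-44316)/(-43429) - 34929/47633 = 44316*(-1/43429) - 34929*1/47633 = -44316/43429 - 34929/47633 = -3627835569/2068653557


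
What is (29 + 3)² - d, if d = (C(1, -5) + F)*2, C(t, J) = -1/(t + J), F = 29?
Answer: 1931/2 ≈ 965.50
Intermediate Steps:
C(t, J) = -1/(J + t)
d = 117/2 (d = (-1/(-5 + 1) + 29)*2 = (-1/(-4) + 29)*2 = (-1*(-¼) + 29)*2 = (¼ + 29)*2 = (117/4)*2 = 117/2 ≈ 58.500)
(29 + 3)² - d = (29 + 3)² - 1*117/2 = 32² - 117/2 = 1024 - 117/2 = 1931/2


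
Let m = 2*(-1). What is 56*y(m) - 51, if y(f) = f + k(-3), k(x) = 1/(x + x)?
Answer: -517/3 ≈ -172.33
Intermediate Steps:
k(x) = 1/(2*x)
m = -2
y(f) = -⅙ + f (y(f) = f + (½)/(-3) = f + (½)*(-⅓) = f - ⅙ = -⅙ + f)
56*y(m) - 51 = 56*(-⅙ - 2) - 51 = 56*(-13/6) - 51 = -364/3 - 51 = -517/3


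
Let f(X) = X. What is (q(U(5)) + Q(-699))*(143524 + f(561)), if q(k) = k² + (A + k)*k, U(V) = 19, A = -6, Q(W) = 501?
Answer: 159790265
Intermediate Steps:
q(k) = k² + k*(-6 + k) (q(k) = k² + (-6 + k)*k = k² + k*(-6 + k))
(q(U(5)) + Q(-699))*(143524 + f(561)) = (2*19*(-3 + 19) + 501)*(143524 + 561) = (2*19*16 + 501)*144085 = (608 + 501)*144085 = 1109*144085 = 159790265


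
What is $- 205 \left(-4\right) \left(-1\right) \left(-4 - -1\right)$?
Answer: $2460$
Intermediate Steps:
$- 205 \left(-4\right) \left(-1\right) \left(-4 - -1\right) = - 205 \cdot 4 \left(-4 + 1\right) = - 205 \cdot 4 \left(-3\right) = \left(-205\right) \left(-12\right) = 2460$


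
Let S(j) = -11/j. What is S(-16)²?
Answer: 121/256 ≈ 0.47266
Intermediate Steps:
S(-16)² = (-11/(-16))² = (-11*(-1/16))² = (11/16)² = 121/256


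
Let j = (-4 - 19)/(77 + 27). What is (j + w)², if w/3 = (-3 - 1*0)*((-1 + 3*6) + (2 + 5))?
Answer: 505665169/10816 ≈ 46752.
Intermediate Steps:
j = -23/104 ≈ -0.22115
w = -216 (w = 3*((-3 - 1*0)*((-1 + 3*6) + (2 + 5))) = 3*((-3 + 0)*((-1 + 18) + 7)) = 3*(-3*(17 + 7)) = 3*(-3*24) = 3*(-72) = -216)
(j + w)² = (-23/104 - 216)² = (-22487/104)² = 505665169/10816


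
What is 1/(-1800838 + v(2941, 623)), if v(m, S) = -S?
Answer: -1/1801461 ≈ -5.5510e-7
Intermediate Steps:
1/(-1800838 + v(2941, 623)) = 1/(-1800838 - 1*623) = 1/(-1800838 - 623) = 1/(-1801461) = -1/1801461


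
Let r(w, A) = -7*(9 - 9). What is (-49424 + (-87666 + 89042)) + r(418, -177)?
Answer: -48048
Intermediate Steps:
r(w, A) = 0 (r(w, A) = -7*0 = 0)
(-49424 + (-87666 + 89042)) + r(418, -177) = (-49424 + (-87666 + 89042)) + 0 = (-49424 + 1376) + 0 = -48048 + 0 = -48048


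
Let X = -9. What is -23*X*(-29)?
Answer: -6003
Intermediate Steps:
-23*X*(-29) = -23*(-9)*(-29) = 207*(-29) = -6003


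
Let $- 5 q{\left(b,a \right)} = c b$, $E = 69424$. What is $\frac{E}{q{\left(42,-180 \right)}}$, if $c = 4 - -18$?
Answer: $- \frac{86780}{231} \approx -375.67$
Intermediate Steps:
$c = 22$ ($c = 4 + 18 = 22$)
$q{\left(b,a \right)} = - \frac{22 b}{5}$
$\frac{E}{q{\left(42,-180 \right)}} = \frac{69424}{\left(- \frac{22}{5}\right) 42} = \frac{69424}{- \frac{924}{5}} = 69424 \left(- \frac{5}{924}\right) = - \frac{86780}{231}$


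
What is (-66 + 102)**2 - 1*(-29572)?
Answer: 30868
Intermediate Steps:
(-66 + 102)**2 - 1*(-29572) = 36**2 + 29572 = 1296 + 29572 = 30868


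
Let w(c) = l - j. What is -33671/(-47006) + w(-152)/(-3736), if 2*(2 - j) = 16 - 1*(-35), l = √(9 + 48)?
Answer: 124690215/175614416 - √57/3736 ≈ 0.70800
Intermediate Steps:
l = √57 ≈ 7.5498
j = -47/2 (j = 2 - (16 - 1*(-35))/2 = 2 - (16 + 35)/2 = 2 - ½*51 = 2 - 51/2 = -47/2 ≈ -23.500)
w(c) = 47/2 + √57 (w(c) = √57 - 1*(-47/2) = √57 + 47/2 = 47/2 + √57)
-33671/(-47006) + w(-152)/(-3736) = -33671/(-47006) + (47/2 + √57)/(-3736) = -33671*(-1/47006) + (47/2 + √57)*(-1/3736) = 33671/47006 + (-47/7472 - √57/3736) = 124690215/175614416 - √57/3736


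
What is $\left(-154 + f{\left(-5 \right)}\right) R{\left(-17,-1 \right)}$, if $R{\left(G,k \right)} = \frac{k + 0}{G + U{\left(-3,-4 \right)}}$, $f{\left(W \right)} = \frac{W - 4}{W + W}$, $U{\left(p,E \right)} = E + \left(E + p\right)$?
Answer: $- \frac{1531}{280} \approx -5.4679$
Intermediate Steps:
$U{\left(p,E \right)} = p + 2 E$
$f{\left(W \right)} = \frac{-4 + W}{2 W}$
$R{\left(G,k \right)} = \frac{k}{-11 + G}$ ($R{\left(G,k \right)} = \frac{k + 0}{G + \left(-3 + 2 \left(-4\right)\right)} = \frac{k}{G - 11} = \frac{k}{-11 + G}$)
$\left(-154 + f{\left(-5 \right)}\right) R{\left(-17,-1 \right)} = \left(-154 + \frac{-4 - 5}{2 \left(-5\right)}\right) \left(- \frac{1}{-11 - 17}\right) = \left(-154 + \frac{1}{2} \left(- \frac{1}{5}\right) \left(-9\right)\right) \left(- \frac{1}{-28}\right) = \left(-154 + \frac{9}{10}\right) \left(\left(-1\right) \left(- \frac{1}{28}\right)\right) = \left(- \frac{1531}{10}\right) \frac{1}{28} = - \frac{1531}{280}$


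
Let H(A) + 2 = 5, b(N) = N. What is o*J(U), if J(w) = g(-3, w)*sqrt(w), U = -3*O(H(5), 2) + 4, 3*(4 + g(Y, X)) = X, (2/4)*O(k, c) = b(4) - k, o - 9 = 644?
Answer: -9142*I*sqrt(2)/3 ≈ -4309.6*I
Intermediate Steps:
o = 653 (o = 9 + 644 = 653)
H(A) = 3 (H(A) = -2 + 5 = 3)
O(k, c) = 8 - 2*k (O(k, c) = 2*(4 - k) = 8 - 2*k)
g(Y, X) = -4 + X/3
U = -2 (U = -3*(8 - 2*3) + 4 = -3*(8 - 6) + 4 = -3*2 + 4 = -6 + 4 = -2)
J(w) = sqrt(w)*(-4 + w/3) (J(w) = (-4 + w/3)*sqrt(w) = sqrt(w)*(-4 + w/3))
o*J(U) = 653*(sqrt(-2)*(-12 - 2)/3) = 653*((1/3)*(I*sqrt(2))*(-14)) = 653*(-14*I*sqrt(2)/3) = -9142*I*sqrt(2)/3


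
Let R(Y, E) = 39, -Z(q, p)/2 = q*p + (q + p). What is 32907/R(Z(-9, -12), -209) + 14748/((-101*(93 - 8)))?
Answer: 93977141/111605 ≈ 842.05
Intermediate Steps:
Z(q, p) = -2*p - 2*q - 2*p*q (Z(q, p) = -2*(q*p + (q + p)) = -2*(p*q + (p + q)) = -2*(p + q + p*q) = -2*p - 2*q - 2*p*q)
32907/R(Z(-9, -12), -209) + 14748/((-101*(93 - 8))) = 32907/39 + 14748/((-101*(93 - 8))) = 32907*(1/39) + 14748/((-101*85)) = 10969/13 + 14748/(-8585) = 10969/13 + 14748*(-1/8585) = 10969/13 - 14748/8585 = 93977141/111605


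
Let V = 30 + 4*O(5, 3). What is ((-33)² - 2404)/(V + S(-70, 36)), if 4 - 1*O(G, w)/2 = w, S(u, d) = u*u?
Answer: -1315/4938 ≈ -0.26630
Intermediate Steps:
S(u, d) = u²
O(G, w) = 8 - 2*w
V = 38 (V = 30 + 4*(8 - 2*3) = 30 + 4*(8 - 6) = 30 + 4*2 = 30 + 8 = 38)
((-33)² - 2404)/(V + S(-70, 36)) = ((-33)² - 2404)/(38 + (-70)²) = (1089 - 2404)/(38 + 4900) = -1315/4938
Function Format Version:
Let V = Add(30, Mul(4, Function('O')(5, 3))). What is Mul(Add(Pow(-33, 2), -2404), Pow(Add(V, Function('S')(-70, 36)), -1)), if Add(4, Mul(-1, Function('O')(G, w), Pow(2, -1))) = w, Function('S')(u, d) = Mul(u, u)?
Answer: Rational(-1315, 4938) ≈ -0.26630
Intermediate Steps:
Function('S')(u, d) = Pow(u, 2)
Function('O')(G, w) = Add(8, Mul(-2, w))
V = 38 (V = Add(30, Mul(4, Add(8, Mul(-2, 3)))) = Add(30, Mul(4, Add(8, -6))) = Add(30, Mul(4, 2)) = Add(30, 8) = 38)
Mul(Add(Pow(-33, 2), -2404), Pow(Add(V, Function('S')(-70, 36)), -1)) = Mul(Add(Pow(-33, 2), -2404), Pow(Add(38, Pow(-70, 2)), -1)) = Mul(Add(1089, -2404), Pow(Add(38, 4900), -1)) = Mul(-1315, Pow(4938, -1)) = Mul(-1315, Rational(1, 4938)) = Rational(-1315, 4938)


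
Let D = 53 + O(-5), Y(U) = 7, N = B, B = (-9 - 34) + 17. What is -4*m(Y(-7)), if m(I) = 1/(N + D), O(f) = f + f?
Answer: -4/17 ≈ -0.23529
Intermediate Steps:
O(f) = 2*f
B = -26 (B = -43 + 17 = -26)
N = -26
D = 43 (D = 53 + 2*(-5) = 53 - 10 = 43)
m(I) = 1/17 (m(I) = 1/(-26 + 43) = 1/17)
-4*m(Y(-7)) = -4*1/17 = -4/17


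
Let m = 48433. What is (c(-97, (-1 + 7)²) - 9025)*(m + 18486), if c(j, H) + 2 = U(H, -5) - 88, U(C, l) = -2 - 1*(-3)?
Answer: -609899766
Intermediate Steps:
U(C, l) = 1 (U(C, l) = -2 + 3 = 1)
c(j, H) = -89 (c(j, H) = -2 + (1 - 88) = -2 - 87 = -89)
(c(-97, (-1 + 7)²) - 9025)*(m + 18486) = (-89 - 9025)*(48433 + 18486) = -9114*66919 = -609899766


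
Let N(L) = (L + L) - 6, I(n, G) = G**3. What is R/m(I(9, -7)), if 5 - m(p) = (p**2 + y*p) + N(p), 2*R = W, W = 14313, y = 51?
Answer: -4771/66306 ≈ -0.071954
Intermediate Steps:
R = 14313/2 (R = (1/2)*14313 = 14313/2 ≈ 7156.5)
N(L) = -6 + 2*L (N(L) = 2*L - 6 = -6 + 2*L)
m(p) = 11 - p**2 - 53*p (m(p) = 5 - ((p**2 + 51*p) + (-6 + 2*p)) = 5 - (-6 + p**2 + 53*p) = 5 + (6 - p**2 - 53*p) = 11 - p**2 - 53*p)
R/m(I(9, -7)) = 14313/(2*(11 - ((-7)**3)**2 - 53*(-7)**3)) = 14313/(2*(11 - 1*(-343)**2 - 53*(-343))) = 14313/(2*(11 - 1*117649 + 18179)) = 14313/(2*(11 - 117649 + 18179)) = (14313/2)/(-99459) = (14313/2)*(-1/99459) = -4771/66306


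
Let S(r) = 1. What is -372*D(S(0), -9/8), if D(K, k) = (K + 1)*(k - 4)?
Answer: 3813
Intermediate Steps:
D(K, k) = (1 + K)*(-4 + k)
-372*D(S(0), -9/8) = -372*(-4 - 9/8 - 4*1 + 1*(-9/8)) = -372*(-4 - 9*⅛ - 4 + 1*(-9*⅛)) = -372*(-4 - 9/8 - 4 + 1*(-9/8)) = -372*(-4 - 9/8 - 4 - 9/8) = -372*(-41/4) = 3813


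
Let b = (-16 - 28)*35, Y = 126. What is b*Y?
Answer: -194040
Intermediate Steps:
b = -1540 (b = -44*35 = -1540)
b*Y = -1540*126 = -194040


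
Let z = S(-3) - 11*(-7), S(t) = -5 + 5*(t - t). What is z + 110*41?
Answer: 4582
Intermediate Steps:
S(t) = -5 (S(t) = -5 + 5*0 = -5 + 0 = -5)
z = 72 (z = -5 - 11*(-7) = -5 + 77 = 72)
z + 110*41 = 72 + 110*41 = 72 + 4510 = 4582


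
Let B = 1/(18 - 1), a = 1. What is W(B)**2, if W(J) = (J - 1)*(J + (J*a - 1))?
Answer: 57600/83521 ≈ 0.68965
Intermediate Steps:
B = 1/17 ≈ 0.058824
W(J) = (-1 + J)*(-1 + 2*J) (W(J) = (J - 1)*(J + (J*1 - 1)) = (-1 + J)*(J + (J - 1)) = (-1 + J)*(J + (-1 + J)) = (-1 + J)*(-1 + 2*J))
W(B)**2 = (1 - 3*1/17 + 2*(1/17)**2)**2 = (1 - 3/17 + 2*(1/289))**2 = (1 - 3/17 + 2/289)**2 = (240/289)**2 = 57600/83521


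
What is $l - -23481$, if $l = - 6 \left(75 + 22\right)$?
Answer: $22899$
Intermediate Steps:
$l = -582$ ($l = \left(-6\right) 97 = -582$)
$l - -23481 = -582 - -23481 = -582 + 23481 = 22899$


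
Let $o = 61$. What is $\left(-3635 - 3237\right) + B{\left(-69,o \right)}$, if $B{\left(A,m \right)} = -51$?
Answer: $-6923$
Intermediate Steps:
$\left(-3635 - 3237\right) + B{\left(-69,o \right)} = \left(-3635 - 3237\right) - 51 = -6872 - 51 = -6923$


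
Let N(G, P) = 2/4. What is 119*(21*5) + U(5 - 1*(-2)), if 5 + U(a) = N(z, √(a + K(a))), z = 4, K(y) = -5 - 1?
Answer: 24981/2 ≈ 12491.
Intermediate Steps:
K(y) = -6
N(G, P) = ½ (N(G, P) = 2*(¼) = ½)
U(a) = -9/2 (U(a) = -5 + ½ = -9/2)
119*(21*5) + U(5 - 1*(-2)) = 119*(21*5) - 9/2 = 119*105 - 9/2 = 12495 - 9/2 = 24981/2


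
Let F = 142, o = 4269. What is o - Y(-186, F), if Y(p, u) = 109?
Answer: 4160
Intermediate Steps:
o - Y(-186, F) = 4269 - 1*109 = 4269 - 109 = 4160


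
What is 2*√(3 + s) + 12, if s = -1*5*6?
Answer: 12 + 6*I*√3 ≈ 12.0 + 10.392*I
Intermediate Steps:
s = -30 (s = -5*6 = -30)
2*√(3 + s) + 12 = 2*√(3 - 30) + 12 = 2*√(-27) + 12 = 2*(3*I*√3) + 12 = 6*I*√3 + 12 = 12 + 6*I*√3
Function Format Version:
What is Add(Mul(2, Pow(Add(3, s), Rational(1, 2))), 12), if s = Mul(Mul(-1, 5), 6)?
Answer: Add(12, Mul(6, I, Pow(3, Rational(1, 2)))) ≈ Add(12.000, Mul(10.392, I))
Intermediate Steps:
s = -30 (s = Mul(-5, 6) = -30)
Add(Mul(2, Pow(Add(3, s), Rational(1, 2))), 12) = Add(Mul(2, Pow(Add(3, -30), Rational(1, 2))), 12) = Add(Mul(2, Pow(-27, Rational(1, 2))), 12) = Add(Mul(2, Mul(3, I, Pow(3, Rational(1, 2)))), 12) = Add(Mul(6, I, Pow(3, Rational(1, 2))), 12) = Add(12, Mul(6, I, Pow(3, Rational(1, 2))))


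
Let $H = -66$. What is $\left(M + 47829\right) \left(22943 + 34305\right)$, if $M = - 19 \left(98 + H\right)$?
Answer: $2703307808$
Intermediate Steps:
$M = -608$ ($M = - 19 \left(98 - 66\right) = \left(-19\right) 32 = -608$)
$\left(M + 47829\right) \left(22943 + 34305\right) = \left(-608 + 47829\right) \left(22943 + 34305\right) = 47221 \cdot 57248 = 2703307808$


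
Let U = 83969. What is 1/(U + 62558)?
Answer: 1/146527 ≈ 6.8247e-6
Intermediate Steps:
1/(U + 62558) = 1/(83969 + 62558) = 1/146527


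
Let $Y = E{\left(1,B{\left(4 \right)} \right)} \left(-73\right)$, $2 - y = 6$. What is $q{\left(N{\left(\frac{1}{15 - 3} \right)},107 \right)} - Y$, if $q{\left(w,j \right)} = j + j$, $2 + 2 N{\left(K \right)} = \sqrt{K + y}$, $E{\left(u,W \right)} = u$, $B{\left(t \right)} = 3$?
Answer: $287$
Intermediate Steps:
$y = -4$ ($y = 2 - 6 = -4$)
$N{\left(K \right)} = -1 + \frac{\sqrt{-4 + K}}{2}$ ($N{\left(K \right)} = -1 + \frac{\sqrt{K - 4}}{2} = -1 + \frac{\sqrt{-4 + K}}{2}$)
$q{\left(w,j \right)} = 2 j$
$Y = -73$ ($Y = 1 \left(-73\right) = -73$)
$q{\left(N{\left(\frac{1}{15 - 3} \right)},107 \right)} - Y = 2 \cdot 107 - -73 = 214 + 73 = 287$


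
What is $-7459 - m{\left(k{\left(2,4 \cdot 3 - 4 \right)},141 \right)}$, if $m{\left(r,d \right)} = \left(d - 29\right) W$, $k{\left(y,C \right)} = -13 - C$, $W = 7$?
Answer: $-8243$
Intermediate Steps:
$m{\left(r,d \right)} = -203 + 7 d$ ($m{\left(r,d \right)} = \left(d - 29\right) 7 = \left(-29 + d\right) 7 = -203 + 7 d$)
$-7459 - m{\left(k{\left(2,4 \cdot 3 - 4 \right)},141 \right)} = -7459 - \left(-203 + 7 \cdot 141\right) = -7459 - \left(-203 + 987\right) = -7459 - 784 = -8243$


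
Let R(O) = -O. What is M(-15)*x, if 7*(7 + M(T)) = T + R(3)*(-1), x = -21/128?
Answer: 183/128 ≈ 1.4297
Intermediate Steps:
x = -21/128 (x = -21*1/128 = -21/128 ≈ -0.16406)
M(T) = -46/7 + T/7 (M(T) = -7 + (T - 1*3*(-1))/7 = -7 + (T - 3*(-1))/7 = -7 + (T + 3)/7 = -7 + (3 + T)/7 = -7 + (3/7 + T/7) = -46/7 + T/7)
M(-15)*x = (-46/7 + (⅐)*(-15))*(-21/128) = (-46/7 - 15/7)*(-21/128) = -61/7*(-21/128) = 183/128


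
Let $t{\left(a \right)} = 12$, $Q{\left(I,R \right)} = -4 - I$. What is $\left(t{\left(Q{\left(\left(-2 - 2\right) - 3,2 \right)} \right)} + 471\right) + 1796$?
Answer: $2279$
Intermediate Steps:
$\left(t{\left(Q{\left(\left(-2 - 2\right) - 3,2 \right)} \right)} + 471\right) + 1796 = \left(12 + 471\right) + 1796 = 483 + 1796 = 2279$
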